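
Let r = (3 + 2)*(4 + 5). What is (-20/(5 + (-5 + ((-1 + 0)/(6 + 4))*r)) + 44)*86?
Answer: 37496/9 ≈ 4166.2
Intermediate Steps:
r = 45 (r = 5*9 = 45)
(-20/(5 + (-5 + ((-1 + 0)/(6 + 4))*r)) + 44)*86 = (-20/(5 + (-5 + ((-1 + 0)/(6 + 4))*45)) + 44)*86 = (-20/(5 + (-5 - 1/10*45)) + 44)*86 = (-20/(5 + (-5 - 1*⅒*45)) + 44)*86 = (-20/(5 + (-5 - ⅒*45)) + 44)*86 = (-20/(5 + (-5 - 9/2)) + 44)*86 = (-20/(5 - 19/2) + 44)*86 = (-20/(-9/2) + 44)*86 = (-20*(-2/9) + 44)*86 = (40/9 + 44)*86 = (436/9)*86 = 37496/9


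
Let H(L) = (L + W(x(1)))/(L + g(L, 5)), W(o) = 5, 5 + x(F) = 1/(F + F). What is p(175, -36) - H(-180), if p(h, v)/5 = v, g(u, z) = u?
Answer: -12995/72 ≈ -180.49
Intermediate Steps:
x(F) = -5 + 1/(2*F) (x(F) = -5 + 1/(F + F) = -5 + 1/(2*F))
p(h, v) = 5*v
H(L) = (5 + L)/(2*L) (H(L) = (L + 5)/(L + L) = (5 + L)/((2*L)) = (5 + L)*(1/(2*L)) = (5 + L)/(2*L))
p(175, -36) - H(-180) = 5*(-36) - (5 - 180)/(2*(-180)) = -180 - (-1)*(-175)/(2*180) = -180 - 1*35/72 = -180 - 35/72 = -12995/72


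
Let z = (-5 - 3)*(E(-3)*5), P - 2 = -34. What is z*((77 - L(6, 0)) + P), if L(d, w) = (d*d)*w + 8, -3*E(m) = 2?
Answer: 2960/3 ≈ 986.67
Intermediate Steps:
E(m) = -2/3 (E(m) = -1/3*2 = -2/3)
L(d, w) = 8 + w*d**2 (L(d, w) = d**2*w + 8 = w*d**2 + 8 = 8 + w*d**2)
P = -32 (P = 2 - 34 = -32)
z = 80/3 (z = (-5 - 3)*(-2/3*5) = -8*(-10/3) = 80/3 ≈ 26.667)
z*((77 - L(6, 0)) + P) = 80*((77 - (8 + 0*6**2)) - 32)/3 = 80*((77 - (8 + 0*36)) - 32)/3 = 80*((77 - (8 + 0)) - 32)/3 = 80*((77 - 1*8) - 32)/3 = 80*((77 - 8) - 32)/3 = 80*(69 - 32)/3 = (80/3)*37 = 2960/3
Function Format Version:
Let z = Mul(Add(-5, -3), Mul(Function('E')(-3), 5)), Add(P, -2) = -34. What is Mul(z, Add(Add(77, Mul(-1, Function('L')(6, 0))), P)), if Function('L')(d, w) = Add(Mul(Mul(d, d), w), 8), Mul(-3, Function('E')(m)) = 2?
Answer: Rational(2960, 3) ≈ 986.67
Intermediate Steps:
Function('E')(m) = Rational(-2, 3) (Function('E')(m) = Mul(Rational(-1, 3), 2) = Rational(-2, 3))
Function('L')(d, w) = Add(8, Mul(w, Pow(d, 2))) (Function('L')(d, w) = Add(Mul(Pow(d, 2), w), 8) = Add(Mul(w, Pow(d, 2)), 8) = Add(8, Mul(w, Pow(d, 2))))
P = -32 (P = Add(2, -34) = -32)
z = Rational(80, 3) (z = Mul(Add(-5, -3), Mul(Rational(-2, 3), 5)) = Mul(-8, Rational(-10, 3)) = Rational(80, 3) ≈ 26.667)
Mul(z, Add(Add(77, Mul(-1, Function('L')(6, 0))), P)) = Mul(Rational(80, 3), Add(Add(77, Mul(-1, Add(8, Mul(0, Pow(6, 2))))), -32)) = Mul(Rational(80, 3), Add(Add(77, Mul(-1, Add(8, Mul(0, 36)))), -32)) = Mul(Rational(80, 3), Add(Add(77, Mul(-1, Add(8, 0))), -32)) = Mul(Rational(80, 3), Add(Add(77, Mul(-1, 8)), -32)) = Mul(Rational(80, 3), Add(Add(77, -8), -32)) = Mul(Rational(80, 3), Add(69, -32)) = Mul(Rational(80, 3), 37) = Rational(2960, 3)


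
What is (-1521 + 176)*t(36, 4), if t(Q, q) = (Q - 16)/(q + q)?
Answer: -6725/2 ≈ -3362.5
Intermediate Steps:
t(Q, q) = (-16 + Q)/(2*q) (t(Q, q) = (-16 + Q)/((2*q)) = (-16 + Q)*(1/(2*q)) = (-16 + Q)/(2*q))
(-1521 + 176)*t(36, 4) = (-1521 + 176)*((½)*(-16 + 36)/4) = -1345*20/(2*4) = -1345*5/2 = -6725/2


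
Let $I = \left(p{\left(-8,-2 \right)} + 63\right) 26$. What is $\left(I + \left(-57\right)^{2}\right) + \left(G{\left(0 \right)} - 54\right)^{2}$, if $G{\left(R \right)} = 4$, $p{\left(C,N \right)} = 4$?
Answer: $7491$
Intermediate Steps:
$I = 1742$ ($I = \left(4 + 63\right) 26 = 67 \cdot 26 = 1742$)
$\left(I + \left(-57\right)^{2}\right) + \left(G{\left(0 \right)} - 54\right)^{2} = \left(1742 + \left(-57\right)^{2}\right) + \left(4 - 54\right)^{2} = \left(1742 + 3249\right) + \left(-50\right)^{2} = 4991 + 2500 = 7491$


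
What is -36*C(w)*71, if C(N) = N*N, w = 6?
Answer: -92016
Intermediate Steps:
C(N) = N**2
-36*C(w)*71 = -36*6**2*71 = -36*36*71 = -1296*71 = -92016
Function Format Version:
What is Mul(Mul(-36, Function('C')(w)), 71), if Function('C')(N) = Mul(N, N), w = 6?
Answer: -92016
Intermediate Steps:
Function('C')(N) = Pow(N, 2)
Mul(Mul(-36, Function('C')(w)), 71) = Mul(Mul(-36, Pow(6, 2)), 71) = Mul(Mul(-36, 36), 71) = Mul(-1296, 71) = -92016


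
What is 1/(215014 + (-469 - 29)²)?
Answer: 1/463018 ≈ 2.1597e-6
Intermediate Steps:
1/(215014 + (-469 - 29)²) = 1/(215014 + (-498)²) = 1/(215014 + 248004) = 1/463018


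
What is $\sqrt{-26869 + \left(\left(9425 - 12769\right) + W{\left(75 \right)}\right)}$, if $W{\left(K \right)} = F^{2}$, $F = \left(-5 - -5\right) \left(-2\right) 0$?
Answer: $9 i \sqrt{373} \approx 173.82 i$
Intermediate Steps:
$F = 0$ ($F = \left(-5 + 5\right) \left(-2\right) 0 = 0 \left(-2\right) 0 = 0 \cdot 0 = 0$)
$W{\left(K \right)} = 0$ ($W{\left(K \right)} = 0^{2} = 0$)
$\sqrt{-26869 + \left(\left(9425 - 12769\right) + W{\left(75 \right)}\right)} = \sqrt{-26869 + \left(\left(9425 - 12769\right) + 0\right)} = \sqrt{-26869 + \left(-3344 + 0\right)} = \sqrt{-26869 - 3344} = \sqrt{-30213} = 9 i \sqrt{373}$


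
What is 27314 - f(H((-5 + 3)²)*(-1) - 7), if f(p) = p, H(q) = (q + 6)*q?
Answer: 27361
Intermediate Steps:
H(q) = q*(6 + q) (H(q) = (6 + q)*q = q*(6 + q))
27314 - f(H((-5 + 3)²)*(-1) - 7) = 27314 - (((-5 + 3)²*(6 + (-5 + 3)²))*(-1) - 7) = 27314 - (((-2)²*(6 + (-2)²))*(-1) - 7) = 27314 - ((4*(6 + 4))*(-1) - 7) = 27314 - ((4*10)*(-1) - 7) = 27314 - (40*(-1) - 7) = 27314 - (-40 - 7) = 27314 - 1*(-47) = 27314 + 47 = 27361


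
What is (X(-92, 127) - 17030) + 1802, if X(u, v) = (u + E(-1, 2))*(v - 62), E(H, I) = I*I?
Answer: -20948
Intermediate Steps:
E(H, I) = I²
X(u, v) = (-62 + v)*(4 + u) (X(u, v) = (u + 2²)*(v - 62) = (u + 4)*(-62 + v) = (4 + u)*(-62 + v) = (-62 + v)*(4 + u))
(X(-92, 127) - 17030) + 1802 = ((-248 - 62*(-92) + 4*127 - 92*127) - 17030) + 1802 = ((-248 + 5704 + 508 - 11684) - 17030) + 1802 = (-5720 - 17030) + 1802 = -22750 + 1802 = -20948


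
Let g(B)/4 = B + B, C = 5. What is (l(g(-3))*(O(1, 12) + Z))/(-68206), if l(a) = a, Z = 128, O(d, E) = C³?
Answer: 3036/34103 ≈ 0.089024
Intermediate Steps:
g(B) = 8*B (g(B) = 4*(B + B) = 4*(2*B) = 8*B)
O(d, E) = 125 (O(d, E) = 5³ = 125)
(l(g(-3))*(O(1, 12) + Z))/(-68206) = ((8*(-3))*(125 + 128))/(-68206) = -24*253*(-1/68206) = -6072*(-1/68206) = 3036/34103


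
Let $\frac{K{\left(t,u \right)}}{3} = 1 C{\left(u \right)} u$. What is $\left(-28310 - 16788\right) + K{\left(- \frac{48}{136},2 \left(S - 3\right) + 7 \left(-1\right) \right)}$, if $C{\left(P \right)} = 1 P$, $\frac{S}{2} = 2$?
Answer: $-45023$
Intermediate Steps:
$S = 4$ ($S = 2 \cdot 2 = 4$)
$C{\left(P \right)} = P$
$K{\left(t,u \right)} = 3 u^{2}$ ($K{\left(t,u \right)} = 3 \cdot 1 u u = 3 u u = 3 u^{2}$)
$\left(-28310 - 16788\right) + K{\left(- \frac{48}{136},2 \left(S - 3\right) + 7 \left(-1\right) \right)} = \left(-28310 - 16788\right) + 3 \left(2 \left(4 - 3\right) + 7 \left(-1\right)\right)^{2} = -45098 + 3 \left(2 \cdot 1 - 7\right)^{2} = -45098 + 3 \left(2 - 7\right)^{2} = -45098 + 3 \left(-5\right)^{2} = -45098 + 3 \cdot 25 = -45098 + 75 = -45023$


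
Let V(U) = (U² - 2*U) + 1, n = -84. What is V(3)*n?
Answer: -336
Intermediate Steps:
V(U) = 1 + U² - 2*U
V(3)*n = (1 + 3² - 2*3)*(-84) = (1 + 9 - 6)*(-84) = 4*(-84) = -336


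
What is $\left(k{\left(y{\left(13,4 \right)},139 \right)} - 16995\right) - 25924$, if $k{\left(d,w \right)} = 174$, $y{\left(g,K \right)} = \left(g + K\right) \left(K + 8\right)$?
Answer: $-42745$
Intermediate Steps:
$y{\left(g,K \right)} = \left(8 + K\right) \left(K + g\right)$ ($y{\left(g,K \right)} = \left(K + g\right) \left(8 + K\right) = \left(8 + K\right) \left(K + g\right)$)
$\left(k{\left(y{\left(13,4 \right)},139 \right)} - 16995\right) - 25924 = \left(174 - 16995\right) - 25924 = -16821 - 25924 = -42745$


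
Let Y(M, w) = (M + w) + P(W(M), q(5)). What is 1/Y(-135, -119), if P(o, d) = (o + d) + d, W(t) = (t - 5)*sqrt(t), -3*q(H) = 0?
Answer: I/(2*(-127*I + 210*sqrt(15))) ≈ -9.3709e-5 + 0.00060013*I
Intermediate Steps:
q(H) = 0 (q(H) = -1/3*0 = 0)
W(t) = sqrt(t)*(-5 + t) (W(t) = (-5 + t)*sqrt(t) = sqrt(t)*(-5 + t))
P(o, d) = o + 2*d (P(o, d) = (d + o) + d = o + 2*d)
Y(M, w) = M + w + sqrt(M)*(-5 + M) (Y(M, w) = (M + w) + (sqrt(M)*(-5 + M) + 2*0) = (M + w) + (sqrt(M)*(-5 + M) + 0) = (M + w) + sqrt(M)*(-5 + M) = M + w + sqrt(M)*(-5 + M))
1/Y(-135, -119) = 1/(-135 - 119 + sqrt(-135)*(-5 - 135)) = 1/(-135 - 119 + (3*I*sqrt(15))*(-140)) = 1/(-135 - 119 - 420*I*sqrt(15)) = 1/(-254 - 420*I*sqrt(15))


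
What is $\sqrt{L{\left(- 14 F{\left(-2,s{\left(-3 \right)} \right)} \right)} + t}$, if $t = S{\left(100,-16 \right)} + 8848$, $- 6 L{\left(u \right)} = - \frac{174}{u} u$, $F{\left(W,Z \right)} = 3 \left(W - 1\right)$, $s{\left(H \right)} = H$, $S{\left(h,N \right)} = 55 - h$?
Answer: $8 \sqrt{138} \approx 93.979$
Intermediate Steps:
$F{\left(W,Z \right)} = -3 + 3 W$ ($F{\left(W,Z \right)} = 3 \left(-1 + W\right) = -3 + 3 W$)
$L{\left(u \right)} = 29$ ($L{\left(u \right)} = - \frac{- \frac{174}{u} u}{6} = \left(- \frac{1}{6}\right) \left(-174\right) = 29$)
$t = 8803$ ($t = \left(55 - 100\right) + 8848 = -45 + 8848 = 8803$)
$\sqrt{L{\left(- 14 F{\left(-2,s{\left(-3 \right)} \right)} \right)} + t} = \sqrt{29 + 8803} = \sqrt{8832} = 8 \sqrt{138}$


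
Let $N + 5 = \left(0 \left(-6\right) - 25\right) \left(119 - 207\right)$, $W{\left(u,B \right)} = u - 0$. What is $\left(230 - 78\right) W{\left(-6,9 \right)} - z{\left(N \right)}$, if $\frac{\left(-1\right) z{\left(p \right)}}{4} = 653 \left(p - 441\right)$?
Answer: $4580536$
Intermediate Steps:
$W{\left(u,B \right)} = u$ ($W{\left(u,B \right)} = u + 0 = u$)
$N = 2195$ ($N = -5 + \left(0 \left(-6\right) - 25\right) \left(119 - 207\right) = -5 + \left(0 - 25\right) \left(-88\right) = -5 - -2200 = -5 + 2200 = 2195$)
$z{\left(p \right)} = 1151892 - 2612 p$ ($z{\left(p \right)} = - 4 \cdot 653 \left(p - 441\right) = - 4 \cdot 653 \left(-441 + p\right) = - 4 \left(-287973 + 653 p\right) = 1151892 - 2612 p$)
$\left(230 - 78\right) W{\left(-6,9 \right)} - z{\left(N \right)} = \left(230 - 78\right) \left(-6\right) - \left(1151892 - 5733340\right) = 152 \left(-6\right) - \left(1151892 - 5733340\right) = -912 - -4581448 = -912 + 4581448 = 4580536$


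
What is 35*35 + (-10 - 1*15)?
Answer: 1200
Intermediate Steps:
35*35 + (-10 - 1*15) = 1225 + (-10 - 15) = 1225 - 25 = 1200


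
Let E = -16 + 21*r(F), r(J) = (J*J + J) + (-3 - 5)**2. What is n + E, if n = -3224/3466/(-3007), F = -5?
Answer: 293840600/168101 ≈ 1748.0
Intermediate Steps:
r(J) = 64 + J + J**2 (r(J) = (J**2 + J) + (-8)**2 = (J + J**2) + 64 = 64 + J + J**2)
E = 1748 (E = -16 + 21*(64 - 5 + (-5)**2) = -16 + 21*(64 - 5 + 25) = -16 + 21*84 = -16 + 1764 = 1748)
n = 52/168101 (n = -3224*1/3466*(-1/3007) = -1612/1733*(-1/3007) = 52/168101 ≈ 0.00030934)
n + E = 52/168101 + 1748 = 293840600/168101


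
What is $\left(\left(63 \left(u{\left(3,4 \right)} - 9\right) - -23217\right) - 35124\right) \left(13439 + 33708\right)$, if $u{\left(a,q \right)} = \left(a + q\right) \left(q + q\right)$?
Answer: $-421777062$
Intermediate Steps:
$u{\left(a,q \right)} = 2 q \left(a + q\right)$ ($u{\left(a,q \right)} = \left(a + q\right) 2 q = 2 q \left(a + q\right)$)
$\left(\left(63 \left(u{\left(3,4 \right)} - 9\right) - -23217\right) - 35124\right) \left(13439 + 33708\right) = \left(\left(63 \left(2 \cdot 4 \left(3 + 4\right) - 9\right) - -23217\right) - 35124\right) \left(13439 + 33708\right) = \left(\left(63 \left(2 \cdot 4 \cdot 7 - 9\right) + 23217\right) - 35124\right) 47147 = \left(\left(63 \left(56 - 9\right) + 23217\right) - 35124\right) 47147 = \left(\left(63 \cdot 47 + 23217\right) - 35124\right) 47147 = \left(\left(2961 + 23217\right) - 35124\right) 47147 = \left(26178 - 35124\right) 47147 = \left(-8946\right) 47147 = -421777062$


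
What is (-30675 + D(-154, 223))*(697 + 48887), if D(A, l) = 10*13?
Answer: -1514543280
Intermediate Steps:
D(A, l) = 130
(-30675 + D(-154, 223))*(697 + 48887) = (-30675 + 130)*(697 + 48887) = -30545*49584 = -1514543280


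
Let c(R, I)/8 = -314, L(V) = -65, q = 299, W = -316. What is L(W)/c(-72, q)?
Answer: 65/2512 ≈ 0.025876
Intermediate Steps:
c(R, I) = -2512 (c(R, I) = 8*(-314) = -2512)
L(W)/c(-72, q) = -65/(-2512) = -65*(-1/2512) = 65/2512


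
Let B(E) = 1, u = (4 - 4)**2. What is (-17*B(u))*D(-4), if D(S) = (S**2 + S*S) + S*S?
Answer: -816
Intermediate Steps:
D(S) = 3*S**2 (D(S) = (S**2 + S**2) + S**2 = 2*S**2 + S**2 = 3*S**2)
u = 0 (u = 0**2 = 0)
(-17*B(u))*D(-4) = (-17*1)*(3*(-4)**2) = -51*16 = -17*48 = -816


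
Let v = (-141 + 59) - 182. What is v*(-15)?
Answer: 3960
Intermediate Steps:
v = -264 (v = -82 - 182 = -264)
v*(-15) = -264*(-15) = 3960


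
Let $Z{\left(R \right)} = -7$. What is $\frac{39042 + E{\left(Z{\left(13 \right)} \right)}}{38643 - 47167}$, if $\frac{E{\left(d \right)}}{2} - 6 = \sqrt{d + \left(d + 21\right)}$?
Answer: $- \frac{19527}{4262} - \frac{\sqrt{7}}{4262} \approx -4.5823$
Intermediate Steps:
$E{\left(d \right)} = 12 + 2 \sqrt{21 + 2 d}$ ($E{\left(d \right)} = 12 + 2 \sqrt{d + \left(d + 21\right)} = 12 + 2 \sqrt{d + \left(21 + d\right)} = 12 + 2 \sqrt{21 + 2 d}$)
$\frac{39042 + E{\left(Z{\left(13 \right)} \right)}}{38643 - 47167} = \frac{39042 + \left(12 + 2 \sqrt{21 + 2 \left(-7\right)}\right)}{38643 - 47167} = \frac{39042 + \left(12 + 2 \sqrt{21 - 14}\right)}{-8524} = \left(39042 + \left(12 + 2 \sqrt{7}\right)\right) \left(- \frac{1}{8524}\right) = \left(39054 + 2 \sqrt{7}\right) \left(- \frac{1}{8524}\right) = - \frac{19527}{4262} - \frac{\sqrt{7}}{4262}$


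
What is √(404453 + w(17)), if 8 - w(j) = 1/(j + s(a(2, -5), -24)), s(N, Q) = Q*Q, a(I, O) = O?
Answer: 2*√35557076399/593 ≈ 635.97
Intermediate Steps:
s(N, Q) = Q²
w(j) = 8 - 1/(576 + j) (w(j) = 8 - 1/(j + (-24)²) = 8 - 1/(j + 576) = 8 - 1/(576 + j))
√(404453 + w(17)) = √(404453 + (4607 + 8*17)/(576 + 17)) = √(404453 + (4607 + 136)/593) = √(404453 + (1/593)*4743) = √(404453 + 4743/593) = √(239845372/593) = 2*√35557076399/593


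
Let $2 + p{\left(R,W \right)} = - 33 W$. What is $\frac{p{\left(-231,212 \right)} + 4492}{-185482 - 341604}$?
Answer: $\frac{179}{37649} \approx 0.0047544$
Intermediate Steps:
$p{\left(R,W \right)} = -2 - 33 W$
$\frac{p{\left(-231,212 \right)} + 4492}{-185482 - 341604} = \frac{\left(-2 - 6996\right) + 4492}{-185482 - 341604} = \frac{\left(-2 - 6996\right) + 4492}{-527086} = \left(-6998 + 4492\right) \left(- \frac{1}{527086}\right) = \left(-2506\right) \left(- \frac{1}{527086}\right) = \frac{179}{37649}$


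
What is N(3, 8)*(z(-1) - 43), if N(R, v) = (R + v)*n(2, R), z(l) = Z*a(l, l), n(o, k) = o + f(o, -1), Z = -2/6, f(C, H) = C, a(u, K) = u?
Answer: -5632/3 ≈ -1877.3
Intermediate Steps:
Z = -1/3 (Z = -2*1/6 = -1/3 ≈ -0.33333)
n(o, k) = 2*o (n(o, k) = o + o = 2*o)
z(l) = -l/3
N(R, v) = 4*R + 4*v (N(R, v) = (R + v)*(2*2) = (R + v)*4 = 4*R + 4*v)
N(3, 8)*(z(-1) - 43) = (4*3 + 4*8)*(-1/3*(-1) - 43) = (12 + 32)*(1/3 - 43) = 44*(-128/3) = -5632/3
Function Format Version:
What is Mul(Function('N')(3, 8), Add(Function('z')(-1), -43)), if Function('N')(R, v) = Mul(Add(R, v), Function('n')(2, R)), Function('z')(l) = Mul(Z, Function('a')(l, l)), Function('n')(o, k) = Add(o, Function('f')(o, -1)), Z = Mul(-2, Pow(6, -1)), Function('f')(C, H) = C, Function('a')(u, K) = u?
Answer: Rational(-5632, 3) ≈ -1877.3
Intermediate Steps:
Z = Rational(-1, 3) (Z = Mul(-2, Rational(1, 6)) = Rational(-1, 3) ≈ -0.33333)
Function('n')(o, k) = Mul(2, o) (Function('n')(o, k) = Add(o, o) = Mul(2, o))
Function('z')(l) = Mul(Rational(-1, 3), l)
Function('N')(R, v) = Add(Mul(4, R), Mul(4, v)) (Function('N')(R, v) = Mul(Add(R, v), Mul(2, 2)) = Mul(Add(R, v), 4) = Add(Mul(4, R), Mul(4, v)))
Mul(Function('N')(3, 8), Add(Function('z')(-1), -43)) = Mul(Add(Mul(4, 3), Mul(4, 8)), Add(Mul(Rational(-1, 3), -1), -43)) = Mul(Add(12, 32), Add(Rational(1, 3), -43)) = Mul(44, Rational(-128, 3)) = Rational(-5632, 3)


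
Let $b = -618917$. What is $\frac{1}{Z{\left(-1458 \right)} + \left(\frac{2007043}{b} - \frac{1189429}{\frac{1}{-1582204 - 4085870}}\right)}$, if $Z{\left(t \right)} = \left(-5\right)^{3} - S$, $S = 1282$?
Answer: $\frac{618917}{4172597046138001820} \approx 1.4833 \cdot 10^{-13}$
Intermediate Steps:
$Z{\left(t \right)} = -1407$ ($Z{\left(t \right)} = \left(-5\right)^{3} - 1282 = -125 - 1282 = -1407$)
$\frac{1}{Z{\left(-1458 \right)} + \left(\frac{2007043}{b} - \frac{1189429}{\frac{1}{-1582204 - 4085870}}\right)} = \frac{1}{-1407 + \left(\frac{2007043}{-618917} - \frac{1189429}{\frac{1}{-1582204 - 4085870}}\right)} = \frac{1}{-1407 - \left(\frac{2007043}{618917} + \frac{1189429}{\frac{1}{-5668074}}\right)} = \frac{1}{-1407 - \left(\frac{2007043}{618917} + \frac{1189429}{- \frac{1}{5668074}}\right)} = \frac{1}{-1407 - - \frac{4172597047008818039}{618917}} = \frac{1}{-1407 + \left(- \frac{2007043}{618917} + 6741771589746\right)} = \frac{1}{-1407 + \frac{4172597047008818039}{618917}} = \frac{1}{\frac{4172597046138001820}{618917}} = \frac{618917}{4172597046138001820}$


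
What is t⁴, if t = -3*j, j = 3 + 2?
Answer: 50625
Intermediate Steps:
j = 5
t = -15 (t = -3*5 = -15)
t⁴ = (-15)⁴ = 50625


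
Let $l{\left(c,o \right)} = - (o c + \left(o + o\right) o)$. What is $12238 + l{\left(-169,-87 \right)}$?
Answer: $-17603$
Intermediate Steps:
$l{\left(c,o \right)} = - 2 o^{2} - c o$ ($l{\left(c,o \right)} = - (c o + 2 o o) = - (c o + 2 o^{2}) = - (2 o^{2} + c o) = - 2 o^{2} - c o$)
$12238 + l{\left(-169,-87 \right)} = 12238 - - 87 \left(-169 + 2 \left(-87\right)\right) = 12238 - - 87 \left(-169 - 174\right) = 12238 - \left(-87\right) \left(-343\right) = 12238 - 29841 = -17603$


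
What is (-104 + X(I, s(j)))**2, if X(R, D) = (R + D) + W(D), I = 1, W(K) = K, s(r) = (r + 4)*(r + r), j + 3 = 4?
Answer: 6889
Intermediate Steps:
j = 1 (j = -3 + 4 = 1)
s(r) = 2*r*(4 + r) (s(r) = (4 + r)*(2*r) = 2*r*(4 + r))
X(R, D) = R + 2*D (X(R, D) = (R + D) + D = (D + R) + D = R + 2*D)
(-104 + X(I, s(j)))**2 = (-104 + (1 + 2*(2*1*(4 + 1))))**2 = (-104 + (1 + 2*(2*1*5)))**2 = (-104 + (1 + 2*10))**2 = (-104 + (1 + 20))**2 = (-104 + 21)**2 = (-83)**2 = 6889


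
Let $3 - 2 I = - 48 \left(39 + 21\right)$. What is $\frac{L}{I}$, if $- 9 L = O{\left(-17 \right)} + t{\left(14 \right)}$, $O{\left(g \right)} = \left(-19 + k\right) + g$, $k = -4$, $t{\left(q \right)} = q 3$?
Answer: $- \frac{4}{25947} \approx -0.00015416$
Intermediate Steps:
$t{\left(q \right)} = 3 q$
$I = \frac{2883}{2}$ ($I = \frac{3}{2} - \frac{\left(-48\right) \left(39 + 21\right)}{2} = \frac{3}{2} - \frac{\left(-48\right) 60}{2} = \frac{3}{2} - -1440 = \frac{3}{2} + 1440 = \frac{2883}{2} \approx 1441.5$)
$O{\left(g \right)} = -23 + g$ ($O{\left(g \right)} = \left(-19 - 4\right) + g = -23 + g$)
$L = - \frac{2}{9}$ ($L = - \frac{\left(-23 - 17\right) + 3 \cdot 14}{9} = - \frac{-40 + 42}{9} = \left(- \frac{1}{9}\right) 2 = - \frac{2}{9} \approx -0.22222$)
$\frac{L}{I} = - \frac{2}{9 \cdot \frac{2883}{2}} = \left(- \frac{2}{9}\right) \frac{2}{2883} = - \frac{4}{25947}$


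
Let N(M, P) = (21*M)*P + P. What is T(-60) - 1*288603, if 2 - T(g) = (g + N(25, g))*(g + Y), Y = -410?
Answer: -15150001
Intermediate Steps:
N(M, P) = P + 21*M*P (N(M, P) = 21*M*P + P = P + 21*M*P)
T(g) = 2 - 527*g*(-410 + g) (T(g) = 2 - (g + g*(1 + 21*25))*(g - 410) = 2 - (g + g*(1 + 525))*(-410 + g) = 2 - (g + g*526)*(-410 + g) = 2 - (g + 526*g)*(-410 + g) = 2 - 527*g*(-410 + g))
T(-60) - 1*288603 = (2 - 527*(-60)**2 + 216070*(-60)) - 1*288603 = (2 - 527*3600 - 12964200) - 288603 = (2 - 1897200 - 12964200) - 288603 = -14861398 - 288603 = -15150001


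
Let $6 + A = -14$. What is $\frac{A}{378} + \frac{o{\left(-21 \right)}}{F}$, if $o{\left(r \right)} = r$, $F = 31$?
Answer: $- \frac{4279}{5859} \approx -0.73033$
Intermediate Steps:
$A = -20$ ($A = -6 - 14 = -20$)
$\frac{A}{378} + \frac{o{\left(-21 \right)}}{F} = - \frac{20}{378} - \frac{21}{31} = \left(-20\right) \frac{1}{378} - \frac{21}{31} = - \frac{10}{189} - \frac{21}{31} = - \frac{4279}{5859}$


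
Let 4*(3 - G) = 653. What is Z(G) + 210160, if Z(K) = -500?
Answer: 209660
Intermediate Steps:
G = -641/4 (G = 3 - ¼*653 = 3 - 653/4 = -641/4 ≈ -160.25)
Z(G) + 210160 = -500 + 210160 = 209660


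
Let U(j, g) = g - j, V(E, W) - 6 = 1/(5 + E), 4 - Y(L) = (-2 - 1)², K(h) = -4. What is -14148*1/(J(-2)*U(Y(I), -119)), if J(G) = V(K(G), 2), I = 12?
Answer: 2358/133 ≈ 17.729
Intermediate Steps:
Y(L) = -5 (Y(L) = 4 - (-2 - 1)² = 4 - 1*(-3)² = 4 - 1*9 = 4 - 9 = -5)
V(E, W) = 6 + 1/(5 + E)
J(G) = 7 (J(G) = (31 + 6*(-4))/(5 - 4) = (31 - 24)/1 = 1*7 = 7)
-14148*1/(J(-2)*U(Y(I), -119)) = -14148*1/(7*(-119 - 1*(-5))) = -14148*1/(7*(-119 + 5)) = -14148/(7*(-114)) = -14148/(-798) = -14148*(-1/798) = 2358/133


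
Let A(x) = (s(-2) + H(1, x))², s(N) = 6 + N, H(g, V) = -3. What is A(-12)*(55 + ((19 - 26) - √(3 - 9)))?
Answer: 48 - I*√6 ≈ 48.0 - 2.4495*I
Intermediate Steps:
A(x) = 1 (A(x) = ((6 - 2) - 3)² = (4 - 3)² = 1² = 1)
A(-12)*(55 + ((19 - 26) - √(3 - 9))) = 1*(55 + ((19 - 26) - √(3 - 9))) = 1*(55 + (-7 - √(-6))) = 1*(55 + (-7 - I*√6)) = 1*(48 - I*√6) = 48 - I*√6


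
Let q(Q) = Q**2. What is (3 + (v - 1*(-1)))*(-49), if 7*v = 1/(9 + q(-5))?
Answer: -6671/34 ≈ -196.21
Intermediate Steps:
v = 1/238 (v = 1/(7*(9 + (-5)**2)) = 1/(7*(9 + 25)) = (1/7)/34 = (1/7)*(1/34) = 1/238 ≈ 0.0042017)
(3 + (v - 1*(-1)))*(-49) = (3 + (1/238 - 1*(-1)))*(-49) = (3 + (1/238 + 1))*(-49) = (3 + 239/238)*(-49) = (953/238)*(-49) = -6671/34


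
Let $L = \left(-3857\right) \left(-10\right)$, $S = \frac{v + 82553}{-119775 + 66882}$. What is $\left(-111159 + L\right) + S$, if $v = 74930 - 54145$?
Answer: $- \frac{426617035}{5877} \approx -72591.0$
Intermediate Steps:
$v = 20785$
$S = - \frac{11482}{5877}$ ($S = \frac{20785 + 82553}{-119775 + 66882} = \frac{103338}{-52893} = 103338 \left(- \frac{1}{52893}\right) = - \frac{11482}{5877} \approx -1.9537$)
$L = 38570$
$\left(-111159 + L\right) + S = \left(-111159 + 38570\right) - \frac{11482}{5877} = -72589 - \frac{11482}{5877} = - \frac{426617035}{5877}$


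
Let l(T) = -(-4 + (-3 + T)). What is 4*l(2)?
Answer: 20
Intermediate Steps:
l(T) = 7 - T (l(T) = -(-7 + T) = 7 - T)
4*l(2) = 4*(7 - 1*2) = 4*(7 - 2) = 4*5 = 20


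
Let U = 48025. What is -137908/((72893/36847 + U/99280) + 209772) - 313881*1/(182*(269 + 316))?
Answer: -128358388894066153/35600908671565510 ≈ -3.6055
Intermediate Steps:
-137908/((72893/36847 + U/99280) + 209772) - 313881*1/(182*(269 + 316)) = -137908/((72893/36847 + 48025/99280) + 209772) - 313881*1/(182*(269 + 316)) = -137908/((72893*(1/36847) + 48025*(1/99280)) + 209772) - 313881/(585*182) = -137908/((72893/36847 + 565/1168) + 209772) - 313881/106470 = -137908/(105957579/43037296 + 209772) - 313881*1/106470 = -137908/9028125614091/43037296 - 104627/35490 = -137908*43037296/9028125614091 - 104627/35490 = -5935187416768/9028125614091 - 104627/35490 = -128358388894066153/35600908671565510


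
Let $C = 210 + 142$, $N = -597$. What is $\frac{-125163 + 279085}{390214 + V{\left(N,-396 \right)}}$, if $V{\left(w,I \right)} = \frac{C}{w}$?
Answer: $\frac{45945717}{116478703} \approx 0.39446$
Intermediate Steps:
$C = 352$
$V{\left(w,I \right)} = \frac{352}{w}$
$\frac{-125163 + 279085}{390214 + V{\left(N,-396 \right)}} = \frac{-125163 + 279085}{390214 + \frac{352}{-597}} = \frac{153922}{390214 + 352 \left(- \frac{1}{597}\right)} = \frac{153922}{390214 - \frac{352}{597}} = \frac{153922}{\frac{232957406}{597}} = 153922 \cdot \frac{597}{232957406} = \frac{45945717}{116478703}$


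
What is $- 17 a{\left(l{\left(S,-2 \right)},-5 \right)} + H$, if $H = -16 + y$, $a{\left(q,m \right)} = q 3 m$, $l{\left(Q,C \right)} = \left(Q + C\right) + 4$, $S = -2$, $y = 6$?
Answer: $-10$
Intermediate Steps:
$l{\left(Q,C \right)} = 4 + C + Q$ ($l{\left(Q,C \right)} = \left(C + Q\right) + 4 = 4 + C + Q$)
$a{\left(q,m \right)} = 3 m q$ ($a{\left(q,m \right)} = 3 q m = 3 m q$)
$H = -10$ ($H = -16 + 6 = -10$)
$- 17 a{\left(l{\left(S,-2 \right)},-5 \right)} + H = - 17 \cdot 3 \left(-5\right) \left(4 - 2 - 2\right) - 10 = - 17 \cdot 3 \left(-5\right) 0 - 10 = \left(-17\right) 0 - 10 = 0 - 10 = -10$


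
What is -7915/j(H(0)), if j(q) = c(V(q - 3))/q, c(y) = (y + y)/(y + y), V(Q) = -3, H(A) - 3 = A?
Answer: -23745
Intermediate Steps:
H(A) = 3 + A
c(y) = 1 (c(y) = (2*y)/((2*y)) = (2*y)*(1/(2*y)) = 1)
j(q) = 1/q
-7915/j(H(0)) = -7915/(1/(3 + 0)) = -7915/(1/3) = -7915/⅓ = -7915*3 = -23745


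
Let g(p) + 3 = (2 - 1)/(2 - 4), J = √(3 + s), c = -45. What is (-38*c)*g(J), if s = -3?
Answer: -5985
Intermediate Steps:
J = 0 (J = √(3 - 3) = √0 = 0)
g(p) = -7/2 (g(p) = -3 + (2 - 1)/(2 - 4) = -3 + 1/(-2) = -3 + 1*(-½) = -3 - ½ = -7/2)
(-38*c)*g(J) = -38*(-45)*(-7/2) = 1710*(-7/2) = -5985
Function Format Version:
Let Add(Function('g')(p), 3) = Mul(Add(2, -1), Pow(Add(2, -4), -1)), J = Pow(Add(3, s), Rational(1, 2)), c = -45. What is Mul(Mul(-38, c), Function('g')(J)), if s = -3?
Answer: -5985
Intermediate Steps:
J = 0 (J = Pow(Add(3, -3), Rational(1, 2)) = Pow(0, Rational(1, 2)) = 0)
Function('g')(p) = Rational(-7, 2) (Function('g')(p) = Add(-3, Mul(Add(2, -1), Pow(Add(2, -4), -1))) = Add(-3, Mul(1, Pow(-2, -1))) = Add(-3, Mul(1, Rational(-1, 2))) = Add(-3, Rational(-1, 2)) = Rational(-7, 2))
Mul(Mul(-38, c), Function('g')(J)) = Mul(Mul(-38, -45), Rational(-7, 2)) = Mul(1710, Rational(-7, 2)) = -5985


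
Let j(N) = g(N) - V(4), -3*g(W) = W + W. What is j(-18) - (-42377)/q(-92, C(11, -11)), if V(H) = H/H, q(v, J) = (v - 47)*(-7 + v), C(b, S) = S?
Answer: 193748/13761 ≈ 14.079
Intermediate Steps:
q(v, J) = (-47 + v)*(-7 + v)
V(H) = 1
g(W) = -2*W/3 (g(W) = -(W + W)/3 = -2*W/3)
j(N) = -1 - 2*N/3 (j(N) = -2*N/3 - 1*1 = -2*N/3 - 1 = -1 - 2*N/3)
j(-18) - (-42377)/q(-92, C(11, -11)) = (-1 - 2/3*(-18)) - (-42377)/(329 + (-92)**2 - 54*(-92)) = (-1 + 12) - (-42377)/(329 + 8464 + 4968) = 11 - (-42377)/13761 = 11 - 1*(-42377/13761) = 11 + 42377/13761 = 193748/13761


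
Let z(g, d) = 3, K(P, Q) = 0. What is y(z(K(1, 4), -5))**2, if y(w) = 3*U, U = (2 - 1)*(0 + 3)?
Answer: 81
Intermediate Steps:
U = 3 (U = 1*3 = 3)
y(w) = 9 (y(w) = 3*3 = 9)
y(z(K(1, 4), -5))**2 = 9**2 = 81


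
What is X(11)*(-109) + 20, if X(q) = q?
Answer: -1179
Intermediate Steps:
X(11)*(-109) + 20 = 11*(-109) + 20 = -1199 + 20 = -1179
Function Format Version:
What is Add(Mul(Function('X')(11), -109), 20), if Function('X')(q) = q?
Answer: -1179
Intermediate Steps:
Add(Mul(Function('X')(11), -109), 20) = Add(Mul(11, -109), 20) = Add(-1199, 20) = -1179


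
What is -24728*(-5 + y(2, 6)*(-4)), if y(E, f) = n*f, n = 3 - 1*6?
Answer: -1656776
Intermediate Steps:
n = -3 (n = 3 - 6 = -3)
y(E, f) = -3*f
-24728*(-5 + y(2, 6)*(-4)) = -24728*(-5 - 3*6*(-4)) = -24728*(-5 - 18*(-4)) = -24728*(-5 + 72) = -24728*67 = -1656776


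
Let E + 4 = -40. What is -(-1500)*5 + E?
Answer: 7456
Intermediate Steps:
E = -44 (E = -4 - 40 = -44)
-(-1500)*5 + E = -(-1500)*5 - 44 = -150*(-50) - 44 = 7500 - 44 = 7456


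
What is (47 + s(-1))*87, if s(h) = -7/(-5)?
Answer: 21054/5 ≈ 4210.8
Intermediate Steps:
s(h) = 7/5 (s(h) = -7*(-1/5) = 7/5)
(47 + s(-1))*87 = (47 + 7/5)*87 = (242/5)*87 = 21054/5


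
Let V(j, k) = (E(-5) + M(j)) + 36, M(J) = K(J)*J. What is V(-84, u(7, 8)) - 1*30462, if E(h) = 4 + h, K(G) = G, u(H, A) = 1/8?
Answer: -23371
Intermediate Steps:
u(H, A) = ⅛ (u(H, A) = 1*(⅛) = ⅛)
M(J) = J² (M(J) = J*J = J²)
V(j, k) = 35 + j² (V(j, k) = ((4 - 5) + j²) + 36 = (-1 + j²) + 36 = 35 + j²)
V(-84, u(7, 8)) - 1*30462 = (35 + (-84)²) - 1*30462 = (35 + 7056) - 30462 = 7091 - 30462 = -23371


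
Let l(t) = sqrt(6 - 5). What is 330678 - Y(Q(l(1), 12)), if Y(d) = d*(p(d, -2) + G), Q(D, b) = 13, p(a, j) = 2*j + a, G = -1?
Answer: 330574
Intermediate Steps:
l(t) = 1 (l(t) = sqrt(1) = 1)
p(a, j) = a + 2*j
Y(d) = d*(-5 + d) (Y(d) = d*((d + 2*(-2)) - 1) = d*((d - 4) - 1) = d*((-4 + d) - 1) = d*(-5 + d))
330678 - Y(Q(l(1), 12)) = 330678 - 13*(-5 + 13) = 330678 - 13*8 = 330678 - 1*104 = 330678 - 104 = 330574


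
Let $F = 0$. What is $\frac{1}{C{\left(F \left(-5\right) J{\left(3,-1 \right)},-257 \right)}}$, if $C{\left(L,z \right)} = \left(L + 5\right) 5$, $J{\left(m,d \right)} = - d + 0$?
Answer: $\frac{1}{25} \approx 0.04$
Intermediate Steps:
$J{\left(m,d \right)} = - d$
$C{\left(L,z \right)} = 25 + 5 L$ ($C{\left(L,z \right)} = \left(5 + L\right) 5 = 25 + 5 L$)
$\frac{1}{C{\left(F \left(-5\right) J{\left(3,-1 \right)},-257 \right)}} = \frac{1}{25 + 5 \cdot 0 \left(-5\right) \left(\left(-1\right) \left(-1\right)\right)} = \frac{1}{25 + 5 \cdot 0 \cdot 1} = \frac{1}{25 + 5 \cdot 0} = \frac{1}{25 + 0} = \frac{1}{25}$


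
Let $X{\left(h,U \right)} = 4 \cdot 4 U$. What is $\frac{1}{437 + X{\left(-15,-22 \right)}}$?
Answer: $\frac{1}{85} \approx 0.011765$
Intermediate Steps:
$X{\left(h,U \right)} = 16 U$
$\frac{1}{437 + X{\left(-15,-22 \right)}} = \frac{1}{437 + 16 \left(-22\right)} = \frac{1}{437 - 352} = \frac{1}{85}$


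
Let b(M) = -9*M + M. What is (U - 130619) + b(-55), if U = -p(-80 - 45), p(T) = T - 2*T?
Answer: -130304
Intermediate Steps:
p(T) = -T
b(M) = -8*M
U = -125 (U = -(-1)*(-80 - 45) = -(-1)*(-125) = -1*125 = -125)
(U - 130619) + b(-55) = (-125 - 130619) - 8*(-55) = -130744 + 440 = -130304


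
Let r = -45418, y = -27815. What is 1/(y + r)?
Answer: -1/73233 ≈ -1.3655e-5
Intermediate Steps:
1/(y + r) = 1/(-27815 - 45418) = 1/(-73233) = -1/73233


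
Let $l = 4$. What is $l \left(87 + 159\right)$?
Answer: $984$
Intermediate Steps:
$l \left(87 + 159\right) = 4 \left(87 + 159\right) = 4 \cdot 246 = 984$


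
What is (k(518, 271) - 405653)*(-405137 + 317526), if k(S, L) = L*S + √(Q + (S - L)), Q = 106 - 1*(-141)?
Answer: 23241008025 - 87611*√494 ≈ 2.3239e+10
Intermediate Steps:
Q = 247 (Q = 106 + 141 = 247)
k(S, L) = √(247 + S - L) + L*S (k(S, L) = L*S + √(247 + (S - L)) = L*S + √(247 + S - L) = √(247 + S - L) + L*S)
(k(518, 271) - 405653)*(-405137 + 317526) = ((√(247 + 518 - 1*271) + 271*518) - 405653)*(-405137 + 317526) = ((√(247 + 518 - 271) + 140378) - 405653)*(-87611) = ((√494 + 140378) - 405653)*(-87611) = ((140378 + √494) - 405653)*(-87611) = (-265275 + √494)*(-87611) = 23241008025 - 87611*√494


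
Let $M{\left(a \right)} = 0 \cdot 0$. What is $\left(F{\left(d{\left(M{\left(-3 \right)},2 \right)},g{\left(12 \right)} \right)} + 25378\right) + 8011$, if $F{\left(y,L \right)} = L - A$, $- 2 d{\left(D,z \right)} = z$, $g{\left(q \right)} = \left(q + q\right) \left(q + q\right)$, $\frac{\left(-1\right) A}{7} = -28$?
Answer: $33769$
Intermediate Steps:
$M{\left(a \right)} = 0$
$A = 196$ ($A = \left(-7\right) \left(-28\right) = 196$)
$g{\left(q \right)} = 4 q^{2}$ ($g{\left(q \right)} = 2 q 2 q = 4 q^{2}$)
$d{\left(D,z \right)} = - \frac{z}{2}$
$F{\left(y,L \right)} = -196 + L$ ($F{\left(y,L \right)} = L - 196 = -196 + L$)
$\left(F{\left(d{\left(M{\left(-3 \right)},2 \right)},g{\left(12 \right)} \right)} + 25378\right) + 8011 = \left(\left(-196 + 4 \cdot 12^{2}\right) + 25378\right) + 8011 = \left(\left(-196 + 4 \cdot 144\right) + 25378\right) + 8011 = \left(\left(-196 + 576\right) + 25378\right) + 8011 = \left(380 + 25378\right) + 8011 = 25758 + 8011 = 33769$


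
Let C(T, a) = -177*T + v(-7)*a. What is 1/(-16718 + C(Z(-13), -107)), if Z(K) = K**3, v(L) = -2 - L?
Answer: 1/371616 ≈ 2.6910e-6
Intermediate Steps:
C(T, a) = -177*T + 5*a (C(T, a) = -177*T + (-2 - 1*(-7))*a = -177*T + (-2 + 7)*a = -177*T + 5*a)
1/(-16718 + C(Z(-13), -107)) = 1/(-16718 + (-177*(-13)**3 + 5*(-107))) = 1/(-16718 + (-177*(-2197) - 535)) = 1/(-16718 + (388869 - 535)) = 1/(-16718 + 388334) = 1/371616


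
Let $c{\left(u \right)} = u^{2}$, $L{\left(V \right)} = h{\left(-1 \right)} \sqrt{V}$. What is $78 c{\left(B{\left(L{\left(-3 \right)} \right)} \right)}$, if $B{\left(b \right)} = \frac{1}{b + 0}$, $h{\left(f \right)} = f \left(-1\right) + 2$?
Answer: $- \frac{26}{9} \approx -2.8889$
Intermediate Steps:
$h{\left(f \right)} = 2 - f$ ($h{\left(f \right)} = - f + 2 = 2 - f$)
$L{\left(V \right)} = 3 \sqrt{V}$ ($L{\left(V \right)} = \left(2 - -1\right) \sqrt{V} = \left(2 + 1\right) \sqrt{V} = 3 \sqrt{V}$)
$B{\left(b \right)} = \frac{1}{b}$
$78 c{\left(B{\left(L{\left(-3 \right)} \right)} \right)} = 78 \left(\frac{1}{3 \sqrt{-3}}\right)^{2} = 78 \left(\frac{1}{3 i \sqrt{3}}\right)^{2} = 78 \left(- \frac{i \sqrt{3}}{9}\right)^{2} = 78 \left(- \frac{1}{27}\right) = - \frac{26}{9}$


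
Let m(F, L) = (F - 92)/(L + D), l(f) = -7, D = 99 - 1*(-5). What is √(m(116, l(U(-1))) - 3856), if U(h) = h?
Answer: 2*I*√9069694/97 ≈ 62.095*I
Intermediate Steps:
D = 104 (D = 99 + 5 = 104)
m(F, L) = (-92 + F)/(104 + L) (m(F, L) = (F - 92)/(L + 104) = (-92 + F)/(104 + L))
√(m(116, l(U(-1))) - 3856) = √((-92 + 116)/(104 - 7) - 3856) = √(24/97 - 3856) = √(-374008/97) = 2*I*√9069694/97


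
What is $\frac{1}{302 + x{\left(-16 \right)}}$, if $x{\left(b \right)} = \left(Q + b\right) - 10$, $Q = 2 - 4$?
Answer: $\frac{1}{274} \approx 0.0036496$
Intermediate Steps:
$Q = -2$ ($Q = 2 - 4 = -2$)
$x{\left(b \right)} = -12 + b$ ($x{\left(b \right)} = \left(-2 + b\right) - 10 = -12 + b$)
$\frac{1}{302 + x{\left(-16 \right)}} = \frac{1}{302 - 28} = \frac{1}{274}$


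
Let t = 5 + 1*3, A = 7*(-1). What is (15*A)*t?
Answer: -840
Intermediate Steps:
A = -7
t = 8 (t = 5 + 3 = 8)
(15*A)*t = (15*(-7))*8 = -105*8 = -840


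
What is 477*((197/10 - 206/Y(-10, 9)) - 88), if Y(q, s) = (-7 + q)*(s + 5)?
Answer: -38277819/1190 ≈ -32166.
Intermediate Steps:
Y(q, s) = (-7 + q)*(5 + s)
477*((197/10 - 206/Y(-10, 9)) - 88) = 477*((197/10 - 206/(-35 - 7*9 + 5*(-10) - 10*9)) - 88) = 477*((197*(⅒) - 206/(-35 - 63 - 50 - 90)) - 88) = 477*((197/10 - 206/(-238)) - 88) = 477*((197/10 - 206*(-1/238)) - 88) = 477*((197/10 + 103/119) - 88) = 477*(24473/1190 - 88) = 477*(-80247/1190) = -38277819/1190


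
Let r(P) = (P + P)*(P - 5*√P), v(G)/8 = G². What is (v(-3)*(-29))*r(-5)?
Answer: -104400 - 104400*I*√5 ≈ -1.044e+5 - 2.3345e+5*I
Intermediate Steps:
v(G) = 8*G²
r(P) = 2*P*(P - 5*√P) (r(P) = (2*P)*(P - 5*√P) = 2*P*(P - 5*√P))
(v(-3)*(-29))*r(-5) = ((8*(-3)²)*(-29))*(-(-50)*I*√5 + 2*(-5)²) = ((8*9)*(-29))*(-(-50)*I*√5 + 2*25) = (72*(-29))*(50*I*√5 + 50) = -2088*(50 + 50*I*√5) = -104400 - 104400*I*√5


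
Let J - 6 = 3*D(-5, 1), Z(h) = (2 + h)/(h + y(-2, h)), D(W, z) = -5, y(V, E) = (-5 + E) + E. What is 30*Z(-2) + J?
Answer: -9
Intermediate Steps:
y(V, E) = -5 + 2*E
Z(h) = (2 + h)/(-5 + 3*h) (Z(h) = (2 + h)/(h + (-5 + 2*h)) = (2 + h)/(-5 + 3*h))
J = -9 (J = 6 + 3*(-5) = 6 - 15 = -9)
30*Z(-2) + J = 30*((2 - 2)/(-5 + 3*(-2))) - 9 = 30*(0/(-5 - 6)) - 9 = 30*(0/(-11)) - 9 = 30*(-1/11*0) - 9 = 30*0 - 9 = 0 - 9 = -9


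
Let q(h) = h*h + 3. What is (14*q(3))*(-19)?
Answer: -3192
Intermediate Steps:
q(h) = 3 + h² (q(h) = h² + 3 = 3 + h²)
(14*q(3))*(-19) = (14*(3 + 3²))*(-19) = (14*(3 + 9))*(-19) = (14*12)*(-19) = 168*(-19) = -3192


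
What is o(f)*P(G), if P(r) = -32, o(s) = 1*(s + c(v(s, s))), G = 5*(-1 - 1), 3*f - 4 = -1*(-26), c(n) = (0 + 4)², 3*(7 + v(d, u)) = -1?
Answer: -832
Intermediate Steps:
v(d, u) = -22/3 (v(d, u) = -7 + (⅓)*(-1) = -7 - ⅓ = -22/3)
c(n) = 16 (c(n) = 4² = 16)
f = 10 (f = 4/3 + (-1*(-26))/3 = 4/3 + (⅓)*26 = 4/3 + 26/3 = 10)
G = -10 (G = 5*(-2) = -10)
o(s) = 16 + s (o(s) = 1*(s + 16) = 1*(16 + s) = 16 + s)
o(f)*P(G) = (16 + 10)*(-32) = 26*(-32) = -832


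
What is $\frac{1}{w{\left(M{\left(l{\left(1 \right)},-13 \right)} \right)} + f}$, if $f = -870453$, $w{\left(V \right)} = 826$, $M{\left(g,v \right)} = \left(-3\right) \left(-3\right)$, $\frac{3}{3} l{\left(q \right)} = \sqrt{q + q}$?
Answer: $- \frac{1}{869627} \approx -1.1499 \cdot 10^{-6}$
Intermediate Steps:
$l{\left(q \right)} = \sqrt{2} \sqrt{q}$ ($l{\left(q \right)} = \sqrt{q + q} = \sqrt{2 q} = \sqrt{2} \sqrt{q}$)
$M{\left(g,v \right)} = 9$
$\frac{1}{w{\left(M{\left(l{\left(1 \right)},-13 \right)} \right)} + f} = \frac{1}{826 - 870453} = \frac{1}{-869627} = - \frac{1}{869627}$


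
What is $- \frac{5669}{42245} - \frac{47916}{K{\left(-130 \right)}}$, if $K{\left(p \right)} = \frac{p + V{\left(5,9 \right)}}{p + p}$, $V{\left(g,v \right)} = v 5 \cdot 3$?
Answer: $\frac{105258988171}{42245} \approx 2.4916 \cdot 10^{6}$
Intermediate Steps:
$V{\left(g,v \right)} = 15 v$ ($V{\left(g,v \right)} = 5 v 3 = 15 v$)
$K{\left(p \right)} = \frac{135 + p}{2 p}$ ($K{\left(p \right)} = \frac{p + 15 \cdot 9}{p + p} = \frac{p + 135}{2 p} = \left(135 + p\right) \frac{1}{2 p} = \frac{135 + p}{2 p}$)
$- \frac{5669}{42245} - \frac{47916}{K{\left(-130 \right)}} = - \frac{5669}{42245} - \frac{47916}{\frac{1}{2} \frac{1}{-130} \left(135 - 130\right)} = \left(-5669\right) \frac{1}{42245} - \frac{47916}{\frac{1}{2} \left(- \frac{1}{130}\right) 5} = - \frac{5669}{42245} - \frac{47916}{- \frac{1}{52}} = - \frac{5669}{42245} - -2491632 = - \frac{5669}{42245} + 2491632 = \frac{105258988171}{42245}$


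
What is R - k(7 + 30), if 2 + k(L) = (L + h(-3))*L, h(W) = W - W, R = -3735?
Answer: -5102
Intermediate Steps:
h(W) = 0
k(L) = -2 + L² (k(L) = -2 + (L + 0)*L = -2 + L*L = -2 + L²)
R - k(7 + 30) = -3735 - (-2 + (7 + 30)²) = -3735 - (-2 + 37²) = -3735 - (-2 + 1369) = -3735 - 1*1367 = -3735 - 1367 = -5102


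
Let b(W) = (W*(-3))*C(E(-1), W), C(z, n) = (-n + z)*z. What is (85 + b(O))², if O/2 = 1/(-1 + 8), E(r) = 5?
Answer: 10080625/2401 ≈ 4198.5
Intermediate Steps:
C(z, n) = z*(z - n) (C(z, n) = (z - n)*z = z*(z - n))
O = 2/7 (O = 2/(-1 + 8) = 2/7 ≈ 0.28571)
b(W) = -3*W*(25 - 5*W) (b(W) = (W*(-3))*(5*(5 - W)) = (-3*W)*(25 - 5*W) = -3*W*(25 - 5*W))
(85 + b(O))² = (85 + 15*(2/7)*(-5 + 2/7))² = (85 + 15*(2/7)*(-33/7))² = (85 - 990/49)² = (3175/49)² = 10080625/2401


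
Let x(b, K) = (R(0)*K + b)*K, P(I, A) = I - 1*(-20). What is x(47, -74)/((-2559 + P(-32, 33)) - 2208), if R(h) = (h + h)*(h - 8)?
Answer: 3478/4779 ≈ 0.72777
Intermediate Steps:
R(h) = 2*h*(-8 + h) (R(h) = (2*h)*(-8 + h) = 2*h*(-8 + h))
P(I, A) = 20 + I (P(I, A) = I + 20 = 20 + I)
x(b, K) = K*b (x(b, K) = ((2*0*(-8 + 0))*K + b)*K = ((2*0*(-8))*K + b)*K = (0*K + b)*K = (0 + b)*K = b*K = K*b)
x(47, -74)/((-2559 + P(-32, 33)) - 2208) = (-74*47)/((-2559 + (20 - 32)) - 2208) = -3478/((-2559 - 12) - 2208) = -3478/(-2571 - 2208) = -3478/(-4779) = -3478*(-1/4779) = 3478/4779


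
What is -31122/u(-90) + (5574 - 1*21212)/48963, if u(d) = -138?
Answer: 253611407/1126149 ≈ 225.20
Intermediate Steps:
-31122/u(-90) + (5574 - 1*21212)/48963 = -31122/(-138) + (5574 - 1*21212)/48963 = -31122*(-1/138) + (5574 - 21212)*(1/48963) = 5187/23 - 15638*1/48963 = 5187/23 - 15638/48963 = 253611407/1126149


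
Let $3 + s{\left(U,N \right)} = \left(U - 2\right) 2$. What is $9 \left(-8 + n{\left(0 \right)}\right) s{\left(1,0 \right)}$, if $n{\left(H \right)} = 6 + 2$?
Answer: $0$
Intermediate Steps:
$n{\left(H \right)} = 8$
$s{\left(U,N \right)} = -7 + 2 U$ ($s{\left(U,N \right)} = -3 + \left(U - 2\right) 2 = -3 + \left(-2 + U\right) 2 = -3 + \left(-4 + 2 U\right) = -7 + 2 U$)
$9 \left(-8 + n{\left(0 \right)}\right) s{\left(1,0 \right)} = 9 \left(-8 + 8\right) \left(-7 + 2 \cdot 1\right) = 9 \cdot 0 \left(-7 + 2\right) = 0 \left(-5\right) = 0$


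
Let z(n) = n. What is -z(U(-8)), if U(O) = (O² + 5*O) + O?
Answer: -16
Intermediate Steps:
U(O) = O² + 6*O
-z(U(-8)) = -(-8)*(6 - 8) = -(-8)*(-2) = -1*16 = -16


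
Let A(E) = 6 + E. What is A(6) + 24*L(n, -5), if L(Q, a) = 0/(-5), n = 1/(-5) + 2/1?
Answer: 12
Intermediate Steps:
n = 9/5 (n = 1*(-1/5) + 2*1 = -1/5 + 2 = 9/5 ≈ 1.8000)
L(Q, a) = 0 (L(Q, a) = 0*(-1/5) = 0)
A(6) + 24*L(n, -5) = (6 + 6) + 24*0 = 12 + 0 = 12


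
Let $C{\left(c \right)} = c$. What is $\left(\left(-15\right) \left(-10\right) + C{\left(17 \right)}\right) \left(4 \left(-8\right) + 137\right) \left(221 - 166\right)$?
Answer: $964425$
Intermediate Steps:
$\left(\left(-15\right) \left(-10\right) + C{\left(17 \right)}\right) \left(4 \left(-8\right) + 137\right) \left(221 - 166\right) = \left(\left(-15\right) \left(-10\right) + 17\right) \left(4 \left(-8\right) + 137\right) \left(221 - 166\right) = \left(150 + 17\right) \left(-32 + 137\right) 55 = 167 \cdot 105 \cdot 55 = 167 \cdot 5775 = 964425$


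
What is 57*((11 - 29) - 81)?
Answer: -5643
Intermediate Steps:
57*((11 - 29) - 81) = 57*(-18 - 81) = 57*(-99) = -5643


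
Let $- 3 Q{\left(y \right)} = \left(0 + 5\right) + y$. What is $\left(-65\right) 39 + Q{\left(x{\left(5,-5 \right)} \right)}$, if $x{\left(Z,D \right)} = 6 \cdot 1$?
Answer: $- \frac{7616}{3} \approx -2538.7$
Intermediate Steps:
$x{\left(Z,D \right)} = 6$
$Q{\left(y \right)} = - \frac{5}{3} - \frac{y}{3}$ ($Q{\left(y \right)} = - \frac{\left(0 + 5\right) + y}{3} = - \frac{5 + y}{3} = - \frac{5}{3} - \frac{y}{3}$)
$\left(-65\right) 39 + Q{\left(x{\left(5,-5 \right)} \right)} = \left(-65\right) 39 - \frac{11}{3} = -2535 - \frac{11}{3} = - \frac{7616}{3}$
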